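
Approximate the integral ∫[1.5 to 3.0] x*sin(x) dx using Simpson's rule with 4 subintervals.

f(x) = x*sin(x)
a = 1.5, b = 3.0, n = 4
h = (b - a)/n = 0.375000

Simpson's rule: (h/3)[f(x₀) + 4f(x₁) + 2f(x₂) + ... + f(xₙ)]

x_0 = 1.5000, f(x_0) = 1.496242, coefficient = 1
x_1 = 1.8750, f(x_1) = 1.788911, coefficient = 4
x_2 = 2.2500, f(x_2) = 1.750665, coefficient = 2
x_3 = 2.6250, f(x_3) = 1.296541, coefficient = 4
x_4 = 3.0000, f(x_4) = 0.423360, coefficient = 1

I ≈ (0.375000/3) × 17.762738 = 2.220342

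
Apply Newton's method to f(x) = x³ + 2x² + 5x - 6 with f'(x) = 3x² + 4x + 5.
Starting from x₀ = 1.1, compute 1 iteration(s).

f(x) = x³ + 2x² + 5x - 6
f'(x) = 3x² + 4x + 5
x₀ = 1.1

Newton-Raphson formula: x_{n+1} = x_n - f(x_n)/f'(x_n)

Iteration 1:
  f(1.100000) = 3.251000
  f'(1.100000) = 13.030000
  x_1 = 1.100000 - 3.251000/13.030000 = 0.850499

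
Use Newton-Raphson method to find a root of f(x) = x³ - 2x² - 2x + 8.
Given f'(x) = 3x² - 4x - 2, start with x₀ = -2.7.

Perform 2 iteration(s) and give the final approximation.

f(x) = x³ - 2x² - 2x + 8
f'(x) = 3x² - 4x - 2
x₀ = -2.7

Newton-Raphson formula: x_{n+1} = x_n - f(x_n)/f'(x_n)

Iteration 1:
  f(-2.700000) = -20.863000
  f'(-2.700000) = 30.670000
  x_1 = -2.700000 - (-20.863000)/30.670000 = -2.019759
Iteration 2:
  f(-2.019759) = -4.358788
  f'(-2.019759) = 18.317311
  x_2 = -2.019759 - (-4.358788)/18.317311 = -1.781799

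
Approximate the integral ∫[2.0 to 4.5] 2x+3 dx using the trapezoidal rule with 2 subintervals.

f(x) = 2x+3
a = 2.0, b = 4.5, n = 2
h = (b - a)/n = 1.250000

Trapezoidal rule: (h/2)[f(x₀) + 2f(x₁) + 2f(x₂) + ... + f(xₙ)]

x_0 = 2.0000, f(x_0) = 7.000000, coefficient = 1
x_1 = 3.2500, f(x_1) = 9.500000, coefficient = 2
x_2 = 4.5000, f(x_2) = 12.000000, coefficient = 1

I ≈ (1.250000/2) × 38.000000 = 23.750000
Exact value: 23.750000
Error: 0.000000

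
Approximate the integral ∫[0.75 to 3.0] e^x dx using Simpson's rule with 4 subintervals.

f(x) = e^x
a = 0.75, b = 3.0, n = 4
h = (b - a)/n = 0.562500

Simpson's rule: (h/3)[f(x₀) + 4f(x₁) + 2f(x₂) + ... + f(xₙ)]

x_0 = 0.7500, f(x_0) = 2.117000, coefficient = 1
x_1 = 1.3125, f(x_1) = 3.715451, coefficient = 4
x_2 = 1.8750, f(x_2) = 6.520819, coefficient = 2
x_3 = 2.4375, f(x_3) = 11.444394, coefficient = 4
x_4 = 3.0000, f(x_4) = 20.085537, coefficient = 1

I ≈ (0.562500/3) × 95.883554 = 17.978166
Exact value: 17.968537
Error: 0.009629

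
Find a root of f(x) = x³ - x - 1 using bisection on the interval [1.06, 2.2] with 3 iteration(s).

f(x) = x³ - x - 1
Initial interval: [1.06, 2.2]

Iteration 1:
  c_1 = (1.060000 + 2.200000)/2 = 1.630000
  f(c_1) = f(1.630000) = 1.700747
  f(a) × f(c) < 0, new interval: [1.060000, 1.630000]
Iteration 2:
  c_2 = (1.060000 + 1.630000)/2 = 1.345000
  f(c_2) = f(1.345000) = 0.088139
  f(a) × f(c) < 0, new interval: [1.060000, 1.345000]
Iteration 3:
  c_3 = (1.060000 + 1.345000)/2 = 1.202500
  f(c_3) = f(1.202500) = -0.463677
  f(a) × f(c) ≥ 0, new interval: [1.202500, 1.345000]

After 3 iteration(s), the approximation is c_3 = 1.202500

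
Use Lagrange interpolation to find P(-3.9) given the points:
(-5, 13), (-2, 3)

Lagrange interpolation formula:
P(x) = Σ yᵢ × Lᵢ(x)
where Lᵢ(x) = Π_{j≠i} (x - xⱼ)/(xᵢ - xⱼ)

L_0(-3.9) = (-3.9 - (-2))/(-5 - (-2)) = 0.633333
L_1(-3.9) = (-3.9 - (-5))/(-2 - (-5)) = 0.366667

P(-3.9) = 13×L_0(-3.9) + 3×L_1(-3.9)
P(-3.9) = 9.333333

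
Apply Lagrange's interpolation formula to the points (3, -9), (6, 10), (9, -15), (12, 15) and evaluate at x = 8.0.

Lagrange interpolation formula:
P(x) = Σ yᵢ × Lᵢ(x)
where Lᵢ(x) = Π_{j≠i} (x - xⱼ)/(xᵢ - xⱼ)

L_0(8.0) = (8.0 - 6)/(3 - 6) × (8.0 - 9)/(3 - 9) × (8.0 - 12)/(3 - 12) = -0.049383
L_1(8.0) = (8.0 - 3)/(6 - 3) × (8.0 - 9)/(6 - 9) × (8.0 - 12)/(6 - 12) = 0.370370
L_2(8.0) = (8.0 - 3)/(9 - 3) × (8.0 - 6)/(9 - 6) × (8.0 - 12)/(9 - 12) = 0.740741
L_3(8.0) = (8.0 - 3)/(12 - 3) × (8.0 - 6)/(12 - 6) × (8.0 - 9)/(12 - 9) = -0.061728

P(8.0) = (-9)×L_0(8.0) + 10×L_1(8.0) + (-15)×L_2(8.0) + 15×L_3(8.0)
P(8.0) = -7.888889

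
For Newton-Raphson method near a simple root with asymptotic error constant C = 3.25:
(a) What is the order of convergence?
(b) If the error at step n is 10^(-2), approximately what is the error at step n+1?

(a) Newton-Raphson has quadratic (order 2) convergence near simple roots.
    This means |e_{n+1}| ≈ C|e_n|².

(b) With |e_n| = 10^(-2) and C = 3.25:
    |e_{n+1}| ≈ 3.25 × (10^(-2))² = 3.25 × 10^(-4)

(a) 2 (quadratic); (b) |e_{n+1}| ≈ 3.250e-04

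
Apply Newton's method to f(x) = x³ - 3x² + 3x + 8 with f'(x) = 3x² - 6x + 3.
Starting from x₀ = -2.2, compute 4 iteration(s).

f(x) = x³ - 3x² + 3x + 8
f'(x) = 3x² - 6x + 3
x₀ = -2.2

Newton-Raphson formula: x_{n+1} = x_n - f(x_n)/f'(x_n)

Iteration 1:
  f(-2.200000) = -23.768000
  f'(-2.200000) = 30.720000
  x_1 = -2.200000 - (-23.768000)/30.720000 = -1.426302
Iteration 2:
  f(-1.426302) = -5.283499
  f'(-1.426302) = 17.660825
  x_2 = -1.426302 - (-5.283499)/17.660825 = -1.127137
Iteration 3:
  f(-1.127137) = -0.624684
  f'(-1.127137) = 13.574138
  x_3 = -1.127137 - (-0.624684)/13.574138 = -1.081117
Iteration 4:
  f(-1.081117) = -0.013417
  f'(-1.081117) = 12.993144
  x_4 = -1.081117 - (-0.013417)/12.993144 = -1.080084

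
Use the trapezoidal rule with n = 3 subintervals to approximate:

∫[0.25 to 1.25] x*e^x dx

f(x) = x*e^x
a = 0.25, b = 1.25, n = 3
h = (b - a)/n = 0.333333

Trapezoidal rule: (h/2)[f(x₀) + 2f(x₁) + 2f(x₂) + ... + f(xₙ)]

x_0 = 0.2500, f(x_0) = 0.321006, coefficient = 1
x_1 = 0.5833, f(x_1) = 1.045334, coefficient = 2
x_2 = 0.9167, f(x_2) = 2.292528, coefficient = 2
x_3 = 1.2500, f(x_3) = 4.362929, coefficient = 1

I ≈ (0.333333/2) × 11.359661 = 1.893277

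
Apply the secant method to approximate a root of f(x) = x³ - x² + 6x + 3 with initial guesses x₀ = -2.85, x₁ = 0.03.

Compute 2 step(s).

f(x) = x³ - x² + 6x + 3
x₀ = -2.85, x₁ = 0.03

Secant formula: x_{n+1} = x_n - f(x_n)(x_n - x_{n-1})/(f(x_n) - f(x_{n-1}))

Iteration 1:
  f(-2.850000) = -45.371625
  f(0.030000) = 3.179127
  x_2 = 0.030000 - 3.179127×(0.030000 - (-2.850000))/(3.179127 - (-45.371625))
       = -0.158584
Iteration 2:
  f(0.030000) = 3.179127
  f(-0.158584) = 2.019360
  x_3 = -0.158584 - 2.019360×(-0.158584 - 0.030000)/(2.019360 - 3.179127)
       = -0.486942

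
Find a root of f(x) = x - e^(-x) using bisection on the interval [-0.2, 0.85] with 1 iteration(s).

f(x) = x - e^(-x)
Initial interval: [-0.2, 0.85]

Iteration 1:
  c_1 = (-0.200000 + 0.850000)/2 = 0.325000
  f(c_1) = f(0.325000) = -0.397527
  f(a) × f(c) ≥ 0, new interval: [0.325000, 0.850000]

After 1 iteration(s), the approximation is c_1 = 0.325000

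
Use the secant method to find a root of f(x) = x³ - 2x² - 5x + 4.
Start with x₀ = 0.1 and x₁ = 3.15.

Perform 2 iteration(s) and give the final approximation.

f(x) = x³ - 2x² - 5x + 4
x₀ = 0.1, x₁ = 3.15

Secant formula: x_{n+1} = x_n - f(x_n)(x_n - x_{n-1})/(f(x_n) - f(x_{n-1}))

Iteration 1:
  f(0.100000) = 3.481000
  f(3.150000) = -0.339125
  x_2 = 3.150000 - (-0.339125)×(3.150000 - 0.100000)/(-0.339125 - 3.481000)
       = 2.879242
Iteration 2:
  f(3.150000) = -0.339125
  f(2.879242) = -3.107268
  x_3 = 2.879242 - (-3.107268)×(2.879242 - 3.150000)/(-3.107268 - (-0.339125))
       = 3.183171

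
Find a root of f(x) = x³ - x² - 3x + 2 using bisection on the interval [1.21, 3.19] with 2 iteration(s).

f(x) = x³ - x² - 3x + 2
Initial interval: [1.21, 3.19]

Iteration 1:
  c_1 = (1.210000 + 3.190000)/2 = 2.200000
  f(c_1) = f(2.200000) = 1.208000
  f(a) × f(c) < 0, new interval: [1.210000, 2.200000]
Iteration 2:
  c_2 = (1.210000 + 2.200000)/2 = 1.705000
  f(c_2) = f(1.705000) = -1.065547
  f(a) × f(c) ≥ 0, new interval: [1.705000, 2.200000]

After 2 iteration(s), the approximation is c_2 = 1.705000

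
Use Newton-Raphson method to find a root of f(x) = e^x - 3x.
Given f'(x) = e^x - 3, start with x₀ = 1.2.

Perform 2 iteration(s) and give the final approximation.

f(x) = e^x - 3x
f'(x) = e^x - 3
x₀ = 1.2

Newton-Raphson formula: x_{n+1} = x_n - f(x_n)/f'(x_n)

Iteration 1:
  f(1.200000) = -0.279883
  f'(1.200000) = 0.320117
  x_1 = 1.200000 - (-0.279883)/0.320117 = 2.074315
Iteration 2:
  f(2.074315) = 1.736148
  f'(2.074315) = 4.959094
  x_2 = 2.074315 - 1.736148/4.959094 = 1.724221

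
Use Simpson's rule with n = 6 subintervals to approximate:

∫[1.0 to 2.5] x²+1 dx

f(x) = x²+1
a = 1.0, b = 2.5, n = 6
h = (b - a)/n = 0.250000

Simpson's rule: (h/3)[f(x₀) + 4f(x₁) + 2f(x₂) + ... + f(xₙ)]

x_0 = 1.0000, f(x_0) = 2.000000, coefficient = 1
x_1 = 1.2500, f(x_1) = 2.562500, coefficient = 4
x_2 = 1.5000, f(x_2) = 3.250000, coefficient = 2
x_3 = 1.7500, f(x_3) = 4.062500, coefficient = 4
x_4 = 2.0000, f(x_4) = 5.000000, coefficient = 2
x_5 = 2.2500, f(x_5) = 6.062500, coefficient = 4
x_6 = 2.5000, f(x_6) = 7.250000, coefficient = 1

I ≈ (0.250000/3) × 76.500000 = 6.375000
Exact value: 6.375000
Error: 0.000000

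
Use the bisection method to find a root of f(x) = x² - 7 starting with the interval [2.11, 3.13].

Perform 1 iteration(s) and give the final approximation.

f(x) = x² - 7
Initial interval: [2.11, 3.13]

Iteration 1:
  c_1 = (2.110000 + 3.130000)/2 = 2.620000
  f(c_1) = f(2.620000) = -0.135600
  f(a) × f(c) ≥ 0, new interval: [2.620000, 3.130000]

After 1 iteration(s), the approximation is c_1 = 2.620000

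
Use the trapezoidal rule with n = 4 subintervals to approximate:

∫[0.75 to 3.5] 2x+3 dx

f(x) = 2x+3
a = 0.75, b = 3.5, n = 4
h = (b - a)/n = 0.687500

Trapezoidal rule: (h/2)[f(x₀) + 2f(x₁) + 2f(x₂) + ... + f(xₙ)]

x_0 = 0.7500, f(x_0) = 4.500000, coefficient = 1
x_1 = 1.4375, f(x_1) = 5.875000, coefficient = 2
x_2 = 2.1250, f(x_2) = 7.250000, coefficient = 2
x_3 = 2.8125, f(x_3) = 8.625000, coefficient = 2
x_4 = 3.5000, f(x_4) = 10.000000, coefficient = 1

I ≈ (0.687500/2) × 58.000000 = 19.937500
Exact value: 19.937500
Error: 0.000000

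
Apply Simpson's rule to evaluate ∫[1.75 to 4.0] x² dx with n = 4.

f(x) = x²
a = 1.75, b = 4.0, n = 4
h = (b - a)/n = 0.562500

Simpson's rule: (h/3)[f(x₀) + 4f(x₁) + 2f(x₂) + ... + f(xₙ)]

x_0 = 1.7500, f(x_0) = 3.062500, coefficient = 1
x_1 = 2.3125, f(x_1) = 5.347656, coefficient = 4
x_2 = 2.8750, f(x_2) = 8.265625, coefficient = 2
x_3 = 3.4375, f(x_3) = 11.816406, coefficient = 4
x_4 = 4.0000, f(x_4) = 16.000000, coefficient = 1

I ≈ (0.562500/3) × 104.250000 = 19.546875
Exact value: 19.546875
Error: 0.000000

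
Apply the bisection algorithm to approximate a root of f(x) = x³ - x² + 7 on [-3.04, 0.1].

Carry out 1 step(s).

f(x) = x³ - x² + 7
Initial interval: [-3.04, 0.1]

Iteration 1:
  c_1 = (-3.040000 + 0.100000)/2 = -1.470000
  f(c_1) = f(-1.470000) = 1.662577
  f(a) × f(c) < 0, new interval: [-3.040000, -1.470000]

After 1 iteration(s), the approximation is c_1 = -1.470000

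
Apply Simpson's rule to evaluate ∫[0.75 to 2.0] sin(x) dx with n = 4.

f(x) = sin(x)
a = 0.75, b = 2.0, n = 4
h = (b - a)/n = 0.312500

Simpson's rule: (h/3)[f(x₀) + 4f(x₁) + 2f(x₂) + ... + f(xₙ)]

x_0 = 0.7500, f(x_0) = 0.681639, coefficient = 1
x_1 = 1.0625, f(x_1) = 0.873575, coefficient = 4
x_2 = 1.3750, f(x_2) = 0.980893, coefficient = 2
x_3 = 1.6875, f(x_3) = 0.993198, coefficient = 4
x_4 = 2.0000, f(x_4) = 0.909297, coefficient = 1

I ≈ (0.312500/3) × 11.019813 = 1.147897
Exact value: 1.147836
Error: 0.000062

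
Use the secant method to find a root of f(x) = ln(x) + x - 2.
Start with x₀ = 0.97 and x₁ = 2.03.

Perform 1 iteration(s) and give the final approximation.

f(x) = ln(x) + x - 2
x₀ = 0.97, x₁ = 2.03

Secant formula: x_{n+1} = x_n - f(x_n)(x_n - x_{n-1})/(f(x_n) - f(x_{n-1}))

Iteration 1:
  f(0.970000) = -1.060459
  f(2.030000) = 0.738036
  x_2 = 2.030000 - 0.738036×(2.030000 - 0.970000)/(0.738036 - (-1.060459))
       = 1.595015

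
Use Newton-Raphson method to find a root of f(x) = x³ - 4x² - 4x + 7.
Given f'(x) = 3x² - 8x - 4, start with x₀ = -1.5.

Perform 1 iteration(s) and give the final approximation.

f(x) = x³ - 4x² - 4x + 7
f'(x) = 3x² - 8x - 4
x₀ = -1.5

Newton-Raphson formula: x_{n+1} = x_n - f(x_n)/f'(x_n)

Iteration 1:
  f(-1.500000) = 0.625000
  f'(-1.500000) = 14.750000
  x_1 = -1.500000 - 0.625000/14.750000 = -1.542373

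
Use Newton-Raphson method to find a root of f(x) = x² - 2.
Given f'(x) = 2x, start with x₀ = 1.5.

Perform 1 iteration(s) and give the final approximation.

f(x) = x² - 2
f'(x) = 2x
x₀ = 1.5

Newton-Raphson formula: x_{n+1} = x_n - f(x_n)/f'(x_n)

Iteration 1:
  f(1.500000) = 0.250000
  f'(1.500000) = 3.000000
  x_1 = 1.500000 - 0.250000/3.000000 = 1.416667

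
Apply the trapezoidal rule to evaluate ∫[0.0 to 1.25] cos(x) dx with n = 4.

f(x) = cos(x)
a = 0.0, b = 1.25, n = 4
h = (b - a)/n = 0.312500

Trapezoidal rule: (h/2)[f(x₀) + 2f(x₁) + 2f(x₂) + ... + f(xₙ)]

x_0 = 0.0000, f(x_0) = 1.000000, coefficient = 1
x_1 = 0.3125, f(x_1) = 0.951568, coefficient = 2
x_2 = 0.6250, f(x_2) = 0.810963, coefficient = 2
x_3 = 0.9375, f(x_3) = 0.591805, coefficient = 2
x_4 = 1.2500, f(x_4) = 0.315322, coefficient = 1

I ≈ (0.312500/2) × 6.023995 = 0.941249
Exact value: 0.948985
Error: 0.007735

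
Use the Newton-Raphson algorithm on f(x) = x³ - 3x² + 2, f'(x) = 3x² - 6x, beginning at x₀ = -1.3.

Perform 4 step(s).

f(x) = x³ - 3x² + 2
f'(x) = 3x² - 6x
x₀ = -1.3

Newton-Raphson formula: x_{n+1} = x_n - f(x_n)/f'(x_n)

Iteration 1:
  f(-1.300000) = -5.267000
  f'(-1.300000) = 12.870000
  x_1 = -1.300000 - (-5.267000)/12.870000 = -0.890754
Iteration 2:
  f(-0.890754) = -1.087088
  f'(-0.890754) = 7.724849
  x_2 = -0.890754 - (-1.087088)/7.724849 = -0.750028
Iteration 3:
  f(-0.750028) = -0.109546
  f'(-0.750028) = 6.187790
  x_3 = -0.750028 - (-0.109546)/6.187790 = -0.732324
Iteration 4:
  f(-0.732324) = -0.001640
  f'(-0.732324) = 6.002840
  x_4 = -0.732324 - (-0.001640)/6.002840 = -0.732051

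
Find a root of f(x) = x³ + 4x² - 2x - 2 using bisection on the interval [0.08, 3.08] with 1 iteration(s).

f(x) = x³ + 4x² - 2x - 2
Initial interval: [0.08, 3.08]

Iteration 1:
  c_1 = (0.080000 + 3.080000)/2 = 1.580000
  f(c_1) = f(1.580000) = 8.769912
  f(a) × f(c) < 0, new interval: [0.080000, 1.580000]

After 1 iteration(s), the approximation is c_1 = 1.580000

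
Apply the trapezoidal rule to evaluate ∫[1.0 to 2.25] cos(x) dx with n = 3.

f(x) = cos(x)
a = 1.0, b = 2.25, n = 3
h = (b - a)/n = 0.416667

Trapezoidal rule: (h/2)[f(x₀) + 2f(x₁) + 2f(x₂) + ... + f(xₙ)]

x_0 = 1.0000, f(x_0) = 0.540302, coefficient = 1
x_1 = 1.4167, f(x_1) = 0.153520, coefficient = 2
x_2 = 1.8333, f(x_2) = -0.259531, coefficient = 2
x_3 = 2.2500, f(x_3) = -0.628174, coefficient = 1

I ≈ (0.416667/2) × -0.299894 = -0.062478
Exact value: -0.063398
Error: 0.000920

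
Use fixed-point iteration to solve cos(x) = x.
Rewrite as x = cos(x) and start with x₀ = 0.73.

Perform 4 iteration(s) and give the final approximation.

Equation: cos(x) = x
Fixed-point form: x = cos(x)
x₀ = 0.73

x_1 = g(0.730000) = 0.745174
x_2 = g(0.745174) = 0.734970
x_3 = g(0.734970) = 0.741851
x_4 = g(0.741851) = 0.737219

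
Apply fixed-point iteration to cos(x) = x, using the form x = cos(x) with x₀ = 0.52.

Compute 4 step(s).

Equation: cos(x) = x
Fixed-point form: x = cos(x)
x₀ = 0.52

x_1 = g(0.520000) = 0.867819
x_2 = g(0.867819) = 0.646492
x_3 = g(0.646492) = 0.798202
x_4 = g(0.798202) = 0.697995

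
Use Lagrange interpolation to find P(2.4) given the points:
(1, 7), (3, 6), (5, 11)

Lagrange interpolation formula:
P(x) = Σ yᵢ × Lᵢ(x)
where Lᵢ(x) = Π_{j≠i} (x - xⱼ)/(xᵢ - xⱼ)

L_0(2.4) = (2.4 - 3)/(1 - 3) × (2.4 - 5)/(1 - 5) = 0.195000
L_1(2.4) = (2.4 - 1)/(3 - 1) × (2.4 - 5)/(3 - 5) = 0.910000
L_2(2.4) = (2.4 - 1)/(5 - 1) × (2.4 - 3)/(5 - 3) = -0.105000

P(2.4) = 7×L_0(2.4) + 6×L_1(2.4) + 11×L_2(2.4)
P(2.4) = 5.670000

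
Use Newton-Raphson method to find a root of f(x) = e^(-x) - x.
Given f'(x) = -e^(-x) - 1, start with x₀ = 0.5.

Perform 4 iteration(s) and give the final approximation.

f(x) = e^(-x) - x
f'(x) = -e^(-x) - 1
x₀ = 0.5

Newton-Raphson formula: x_{n+1} = x_n - f(x_n)/f'(x_n)

Iteration 1:
  f(0.500000) = 0.106531
  f'(0.500000) = -1.606531
  x_1 = 0.500000 - 0.106531/(-1.606531) = 0.566311
Iteration 2:
  f(0.566311) = 0.001305
  f'(0.566311) = -1.567616
  x_2 = 0.566311 - 0.001305/(-1.567616) = 0.567143
Iteration 3:
  f(0.567143) = 0.000000
  f'(0.567143) = -1.567143
  x_3 = 0.567143 - 0.000000/(-1.567143) = 0.567143
Iteration 4:
  f(0.567143) = 0.000000
  f'(0.567143) = -1.567143
  x_4 = 0.567143 - 0.000000/(-1.567143) = 0.567143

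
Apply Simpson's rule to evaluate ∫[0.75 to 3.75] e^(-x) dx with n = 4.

f(x) = e^(-x)
a = 0.75, b = 3.75, n = 4
h = (b - a)/n = 0.750000

Simpson's rule: (h/3)[f(x₀) + 4f(x₁) + 2f(x₂) + ... + f(xₙ)]

x_0 = 0.7500, f(x_0) = 0.472367, coefficient = 1
x_1 = 1.5000, f(x_1) = 0.223130, coefficient = 4
x_2 = 2.2500, f(x_2) = 0.105399, coefficient = 2
x_3 = 3.0000, f(x_3) = 0.049787, coefficient = 4
x_4 = 3.7500, f(x_4) = 0.023518, coefficient = 1

I ≈ (0.750000/3) × 1.798352 = 0.449588
Exact value: 0.448849
Error: 0.000739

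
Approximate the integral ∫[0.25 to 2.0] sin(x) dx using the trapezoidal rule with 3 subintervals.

f(x) = sin(x)
a = 0.25, b = 2.0, n = 3
h = (b - a)/n = 0.583333

Trapezoidal rule: (h/2)[f(x₀) + 2f(x₁) + 2f(x₂) + ... + f(xₙ)]

x_0 = 0.2500, f(x_0) = 0.247404, coefficient = 1
x_1 = 0.8333, f(x_1) = 0.740177, coefficient = 2
x_2 = 1.4167, f(x_2) = 0.988146, coefficient = 2
x_3 = 2.0000, f(x_3) = 0.909297, coefficient = 1

I ≈ (0.583333/2) × 4.613346 = 1.345559
Exact value: 1.385059
Error: 0.039500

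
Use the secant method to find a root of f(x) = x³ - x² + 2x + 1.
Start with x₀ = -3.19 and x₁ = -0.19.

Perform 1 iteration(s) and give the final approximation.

f(x) = x³ - x² + 2x + 1
x₀ = -3.19, x₁ = -0.19

Secant formula: x_{n+1} = x_n - f(x_n)(x_n - x_{n-1})/(f(x_n) - f(x_{n-1}))

Iteration 1:
  f(-3.190000) = -48.017859
  f(-0.190000) = 0.577041
  x_2 = -0.190000 - 0.577041×(-0.190000 - (-3.190000))/(0.577041 - (-48.017859))
       = -0.225624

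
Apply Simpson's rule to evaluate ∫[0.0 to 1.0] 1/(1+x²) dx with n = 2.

f(x) = 1/(1+x²)
a = 0.0, b = 1.0, n = 2
h = (b - a)/n = 0.500000

Simpson's rule: (h/3)[f(x₀) + 4f(x₁) + 2f(x₂) + ... + f(xₙ)]

x_0 = 0.0000, f(x_0) = 1.000000, coefficient = 1
x_1 = 0.5000, f(x_1) = 0.800000, coefficient = 4
x_2 = 1.0000, f(x_2) = 0.500000, coefficient = 1

I ≈ (0.500000/3) × 4.700000 = 0.783333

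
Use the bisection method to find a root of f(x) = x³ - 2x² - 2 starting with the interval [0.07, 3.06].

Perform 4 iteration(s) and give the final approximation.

f(x) = x³ - 2x² - 2
Initial interval: [0.07, 3.06]

Iteration 1:
  c_1 = (0.070000 + 3.060000)/2 = 1.565000
  f(c_1) = f(1.565000) = -3.065413
  f(a) × f(c) ≥ 0, new interval: [1.565000, 3.060000]
Iteration 2:
  c_2 = (1.565000 + 3.060000)/2 = 2.312500
  f(c_2) = f(2.312500) = -0.328857
  f(a) × f(c) ≥ 0, new interval: [2.312500, 3.060000]
Iteration 3:
  c_3 = (2.312500 + 3.060000)/2 = 2.686250
  f(c_3) = f(2.686250) = 2.951938
  f(a) × f(c) < 0, new interval: [2.312500, 2.686250]
Iteration 4:
  c_4 = (2.312500 + 2.686250)/2 = 2.499375
  f(c_4) = f(2.499375) = 1.119533
  f(a) × f(c) < 0, new interval: [2.312500, 2.499375]

After 4 iteration(s), the approximation is c_4 = 2.499375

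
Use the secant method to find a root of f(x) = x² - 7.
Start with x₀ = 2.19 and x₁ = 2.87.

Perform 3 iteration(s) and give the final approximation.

f(x) = x² - 7
x₀ = 2.19, x₁ = 2.87

Secant formula: x_{n+1} = x_n - f(x_n)(x_n - x_{n-1})/(f(x_n) - f(x_{n-1}))

Iteration 1:
  f(2.190000) = -2.203900
  f(2.870000) = 1.236900
  x_2 = 2.870000 - 1.236900×(2.870000 - 2.190000)/(1.236900 - (-2.203900))
       = 2.625553
Iteration 2:
  f(2.870000) = 1.236900
  f(2.625553) = -0.106470
  x_3 = 2.625553 - (-0.106470)×(2.625553 - 2.870000)/(-0.106470 - 1.236900)
       = 2.644927
Iteration 3:
  f(2.625553) = -0.106470
  f(2.644927) = -0.004361
  x_4 = 2.644927 - (-0.004361)×(2.644927 - 2.625553)/(-0.004361 - (-0.106470))
       = 2.645754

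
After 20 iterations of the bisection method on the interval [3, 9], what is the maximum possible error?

Bisection error bound: |error| ≤ (b-a)/2^n
|error| ≤ (9 - 3)/2^20 = 6/2^20
|error| ≤ 0.0000057220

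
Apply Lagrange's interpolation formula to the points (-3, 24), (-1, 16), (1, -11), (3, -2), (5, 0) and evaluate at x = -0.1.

Lagrange interpolation formula:
P(x) = Σ yᵢ × Lᵢ(x)
where Lᵢ(x) = Π_{j≠i} (x - xⱼ)/(xᵢ - xⱼ)

L_0(-0.1) = (-0.1 - (-1))/(-3 - (-1)) × (-0.1 - 1)/(-3 - 1) × (-0.1 - 3)/(-3 - 3) × (-0.1 - 5)/(-3 - 5) = -0.040760
L_1(-0.1) = (-0.1 - (-3))/(-1 - (-3)) × (-0.1 - 1)/(-1 - 1) × (-0.1 - 3)/(-1 - 3) × (-0.1 - 5)/(-1 - 5) = 0.525353
L_2(-0.1) = (-0.1 - (-3))/(1 - (-3)) × (-0.1 - (-1))/(1 - (-1)) × (-0.1 - 3)/(1 - 3) × (-0.1 - 5)/(1 - 5) = 0.644752
L_3(-0.1) = (-0.1 - (-3))/(3 - (-3)) × (-0.1 - (-1))/(3 - (-1)) × (-0.1 - 1)/(3 - 1) × (-0.1 - 5)/(3 - 5) = -0.152522
L_4(-0.1) = (-0.1 - (-3))/(5 - (-3)) × (-0.1 - (-1))/(5 - (-1)) × (-0.1 - 1)/(5 - 1) × (-0.1 - 3)/(5 - 3) = 0.023177

P(-0.1) = 24×L_0(-0.1) + 16×L_1(-0.1) + (-11)×L_2(-0.1) + (-2)×L_3(-0.1) + 0×L_4(-0.1)
P(-0.1) = 0.640183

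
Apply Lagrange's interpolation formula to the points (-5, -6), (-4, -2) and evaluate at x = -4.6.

Lagrange interpolation formula:
P(x) = Σ yᵢ × Lᵢ(x)
where Lᵢ(x) = Π_{j≠i} (x - xⱼ)/(xᵢ - xⱼ)

L_0(-4.6) = (-4.6 - (-4))/(-5 - (-4)) = 0.600000
L_1(-4.6) = (-4.6 - (-5))/(-4 - (-5)) = 0.400000

P(-4.6) = (-6)×L_0(-4.6) + (-2)×L_1(-4.6)
P(-4.6) = -4.400000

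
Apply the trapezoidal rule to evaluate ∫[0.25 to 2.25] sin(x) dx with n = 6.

f(x) = sin(x)
a = 0.25, b = 2.25, n = 6
h = (b - a)/n = 0.333333

Trapezoidal rule: (h/2)[f(x₀) + 2f(x₁) + 2f(x₂) + ... + f(xₙ)]

x_0 = 0.2500, f(x_0) = 0.247404, coefficient = 1
x_1 = 0.5833, f(x_1) = 0.550809, coefficient = 2
x_2 = 0.9167, f(x_2) = 0.793578, coefficient = 2
x_3 = 1.2500, f(x_3) = 0.948985, coefficient = 2
x_4 = 1.5833, f(x_4) = 0.999921, coefficient = 2
x_5 = 1.9167, f(x_5) = 0.940781, coefficient = 2
x_6 = 2.2500, f(x_6) = 0.778073, coefficient = 1

I ≈ (0.333333/2) × 9.493625 = 1.582271
Exact value: 1.597086
Error: 0.014815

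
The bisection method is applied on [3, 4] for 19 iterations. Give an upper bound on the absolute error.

Bisection error bound: |error| ≤ (b-a)/2^n
|error| ≤ (4 - 3)/2^19 = 1/2^19
|error| ≤ 0.0000019073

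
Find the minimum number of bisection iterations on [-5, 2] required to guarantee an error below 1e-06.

We need (b-a)/2^n ≤ 1e-06
(2 - (-5))/2^n ≤ 1e-06
7/2^n ≤ 1e-06
2^n ≥ 7000000
n ≥ log₂(7000000) = 22.74
n ≥ 23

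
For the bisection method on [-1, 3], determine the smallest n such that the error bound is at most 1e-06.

We need (b-a)/2^n ≤ 1e-06
(3 - (-1))/2^n ≤ 1e-06
4/2^n ≤ 1e-06
2^n ≥ 4000000
n ≥ log₂(4000000) = 21.93
n ≥ 22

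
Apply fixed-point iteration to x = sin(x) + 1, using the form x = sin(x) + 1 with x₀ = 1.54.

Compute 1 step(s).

Equation: x = sin(x) + 1
Fixed-point form: x = sin(x) + 1
x₀ = 1.54

x_1 = g(1.540000) = 1.999526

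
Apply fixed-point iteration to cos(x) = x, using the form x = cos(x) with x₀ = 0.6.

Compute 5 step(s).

Equation: cos(x) = x
Fixed-point form: x = cos(x)
x₀ = 0.6

x_1 = g(0.600000) = 0.825336
x_2 = g(0.825336) = 0.678310
x_3 = g(0.678310) = 0.778634
x_4 = g(0.778634) = 0.711874
x_5 = g(0.711874) = 0.757139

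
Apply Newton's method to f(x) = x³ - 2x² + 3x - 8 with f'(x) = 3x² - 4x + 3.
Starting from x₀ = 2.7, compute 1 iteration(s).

f(x) = x³ - 2x² + 3x - 8
f'(x) = 3x² - 4x + 3
x₀ = 2.7

Newton-Raphson formula: x_{n+1} = x_n - f(x_n)/f'(x_n)

Iteration 1:
  f(2.700000) = 5.203000
  f'(2.700000) = 14.070000
  x_1 = 2.700000 - 5.203000/14.070000 = 2.330206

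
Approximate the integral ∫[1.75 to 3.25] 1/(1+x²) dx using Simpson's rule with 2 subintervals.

f(x) = 1/(1+x²)
a = 1.75, b = 3.25, n = 2
h = (b - a)/n = 0.750000

Simpson's rule: (h/3)[f(x₀) + 4f(x₁) + 2f(x₂) + ... + f(xₙ)]

x_0 = 1.7500, f(x_0) = 0.246154, coefficient = 1
x_1 = 2.5000, f(x_1) = 0.137931, coefficient = 4
x_2 = 3.2500, f(x_2) = 0.086486, coefficient = 1

I ≈ (0.750000/3) × 0.884364 = 0.221091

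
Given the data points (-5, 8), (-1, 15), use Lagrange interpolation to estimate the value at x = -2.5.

Lagrange interpolation formula:
P(x) = Σ yᵢ × Lᵢ(x)
where Lᵢ(x) = Π_{j≠i} (x - xⱼ)/(xᵢ - xⱼ)

L_0(-2.5) = (-2.5 - (-1))/(-5 - (-1)) = 0.375000
L_1(-2.5) = (-2.5 - (-5))/(-1 - (-5)) = 0.625000

P(-2.5) = 8×L_0(-2.5) + 15×L_1(-2.5)
P(-2.5) = 12.375000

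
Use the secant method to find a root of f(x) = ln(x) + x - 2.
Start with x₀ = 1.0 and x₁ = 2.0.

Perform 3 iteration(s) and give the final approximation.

f(x) = ln(x) + x - 2
x₀ = 1.0, x₁ = 2.0

Secant formula: x_{n+1} = x_n - f(x_n)(x_n - x_{n-1})/(f(x_n) - f(x_{n-1}))

Iteration 1:
  f(1.000000) = -1.000000
  f(2.000000) = 0.693147
  x_2 = 2.000000 - 0.693147×(2.000000 - 1.000000)/(0.693147 - (-1.000000))
       = 1.590616
Iteration 2:
  f(2.000000) = 0.693147
  f(1.590616) = 0.054738
  x_3 = 1.590616 - 0.054738×(1.590616 - 2.000000)/(0.054738 - 0.693147)
       = 1.555515
Iteration 3:
  f(1.590616) = 0.054738
  f(1.555515) = -0.002678
  x_4 = 1.555515 - (-0.002678)×(1.555515 - 1.590616)/(-0.002678 - 0.054738)
       = 1.557152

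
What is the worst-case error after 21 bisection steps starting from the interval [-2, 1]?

Bisection error bound: |error| ≤ (b-a)/2^n
|error| ≤ (1 - (-2))/2^21 = 3/2^21
|error| ≤ 0.0000014305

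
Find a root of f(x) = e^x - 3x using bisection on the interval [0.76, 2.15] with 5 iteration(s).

f(x) = e^x - 3x
Initial interval: [0.76, 2.15]

Iteration 1:
  c_1 = (0.760000 + 2.150000)/2 = 1.455000
  f(c_1) = f(1.455000) = -0.080517
  f(a) × f(c) ≥ 0, new interval: [1.455000, 2.150000]
Iteration 2:
  c_2 = (1.455000 + 2.150000)/2 = 1.802500
  f(c_2) = f(1.802500) = 0.657291
  f(a) × f(c) < 0, new interval: [1.455000, 1.802500]
Iteration 3:
  c_3 = (1.455000 + 1.802500)/2 = 1.628750
  f(c_3) = f(1.628750) = 0.211249
  f(a) × f(c) < 0, new interval: [1.455000, 1.628750]
Iteration 4:
  c_4 = (1.455000 + 1.628750)/2 = 1.541875
  f(c_4) = f(1.541875) = 0.047720
  f(a) × f(c) < 0, new interval: [1.455000, 1.541875]
Iteration 5:
  c_5 = (1.455000 + 1.541875)/2 = 1.498438
  f(c_5) = f(1.498438) = -0.020621
  f(a) × f(c) ≥ 0, new interval: [1.498438, 1.541875]

After 5 iteration(s), the approximation is c_5 = 1.498438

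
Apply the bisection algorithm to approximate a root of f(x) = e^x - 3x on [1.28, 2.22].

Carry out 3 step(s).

f(x) = e^x - 3x
Initial interval: [1.28, 2.22]

Iteration 1:
  c_1 = (1.280000 + 2.220000)/2 = 1.750000
  f(c_1) = f(1.750000) = 0.504603
  f(a) × f(c) < 0, new interval: [1.280000, 1.750000]
Iteration 2:
  c_2 = (1.280000 + 1.750000)/2 = 1.515000
  f(c_2) = f(1.515000) = 0.004421
  f(a) × f(c) < 0, new interval: [1.280000, 1.515000]
Iteration 3:
  c_3 = (1.280000 + 1.515000)/2 = 1.397500
  f(c_3) = f(1.397500) = -0.147425
  f(a) × f(c) ≥ 0, new interval: [1.397500, 1.515000]

After 3 iteration(s), the approximation is c_3 = 1.397500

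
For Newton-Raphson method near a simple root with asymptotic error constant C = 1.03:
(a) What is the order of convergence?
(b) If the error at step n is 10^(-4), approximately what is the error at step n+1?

(a) Newton-Raphson has quadratic (order 2) convergence near simple roots.
    This means |e_{n+1}| ≈ C|e_n|².

(b) With |e_n| = 10^(-4) and C = 1.03:
    |e_{n+1}| ≈ 1.03 × (10^(-4))² = 1.03 × 10^(-8)

(a) 2 (quadratic); (b) |e_{n+1}| ≈ 1.030e-08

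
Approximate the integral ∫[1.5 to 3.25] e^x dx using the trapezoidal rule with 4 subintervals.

f(x) = e^x
a = 1.5, b = 3.25, n = 4
h = (b - a)/n = 0.437500

Trapezoidal rule: (h/2)[f(x₀) + 2f(x₁) + 2f(x₂) + ... + f(xₙ)]

x_0 = 1.5000, f(x_0) = 4.481689, coefficient = 1
x_1 = 1.9375, f(x_1) = 6.941376, coefficient = 2
x_2 = 2.3750, f(x_2) = 10.751013, coefficient = 2
x_3 = 2.8125, f(x_3) = 16.651495, coefficient = 2
x_4 = 3.2500, f(x_4) = 25.790340, coefficient = 1

I ≈ (0.437500/2) × 98.959797 = 21.647456
Exact value: 21.308651
Error: 0.338805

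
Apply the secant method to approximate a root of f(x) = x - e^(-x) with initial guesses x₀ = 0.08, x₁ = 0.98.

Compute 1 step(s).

f(x) = x - e^(-x)
x₀ = 0.08, x₁ = 0.98

Secant formula: x_{n+1} = x_n - f(x_n)(x_n - x_{n-1})/(f(x_n) - f(x_{n-1}))

Iteration 1:
  f(0.080000) = -0.843116
  f(0.980000) = 0.604689
  x_2 = 0.980000 - 0.604689×(0.980000 - 0.080000)/(0.604689 - (-0.843116))
       = 0.604107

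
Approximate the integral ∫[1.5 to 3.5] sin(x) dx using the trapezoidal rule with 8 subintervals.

f(x) = sin(x)
a = 1.5, b = 3.5, n = 8
h = (b - a)/n = 0.250000

Trapezoidal rule: (h/2)[f(x₀) + 2f(x₁) + 2f(x₂) + ... + f(xₙ)]

x_0 = 1.5000, f(x_0) = 0.997495, coefficient = 1
x_1 = 1.7500, f(x_1) = 0.983986, coefficient = 2
x_2 = 2.0000, f(x_2) = 0.909297, coefficient = 2
x_3 = 2.2500, f(x_3) = 0.778073, coefficient = 2
x_4 = 2.5000, f(x_4) = 0.598472, coefficient = 2
x_5 = 2.7500, f(x_5) = 0.381661, coefficient = 2
x_6 = 3.0000, f(x_6) = 0.141120, coefficient = 2
x_7 = 3.2500, f(x_7) = -0.108195, coefficient = 2
x_8 = 3.5000, f(x_8) = -0.350783, coefficient = 1

I ≈ (0.250000/2) × 8.015541 = 1.001943
Exact value: 1.007194
Error: 0.005251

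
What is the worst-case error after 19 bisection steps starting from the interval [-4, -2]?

Bisection error bound: |error| ≤ (b-a)/2^n
|error| ≤ (-2 - (-4))/2^19 = 2/2^19
|error| ≤ 0.0000038147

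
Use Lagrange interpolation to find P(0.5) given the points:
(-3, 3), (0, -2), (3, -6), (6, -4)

Lagrange interpolation formula:
P(x) = Σ yᵢ × Lᵢ(x)
where Lᵢ(x) = Π_{j≠i} (x - xⱼ)/(xᵢ - xⱼ)

L_0(0.5) = (0.5 - 0)/(-3 - 0) × (0.5 - 3)/(-3 - 3) × (0.5 - 6)/(-3 - 6) = -0.042438
L_1(0.5) = (0.5 - (-3))/(0 - (-3)) × (0.5 - 3)/(0 - 3) × (0.5 - 6)/(0 - 6) = 0.891204
L_2(0.5) = (0.5 - (-3))/(3 - (-3)) × (0.5 - 0)/(3 - 0) × (0.5 - 6)/(3 - 6) = 0.178241
L_3(0.5) = (0.5 - (-3))/(6 - (-3)) × (0.5 - 0)/(6 - 0) × (0.5 - 3)/(6 - 3) = -0.027006

P(0.5) = 3×L_0(0.5) + (-2)×L_1(0.5) + (-6)×L_2(0.5) + (-4)×L_3(0.5)
P(0.5) = -2.871142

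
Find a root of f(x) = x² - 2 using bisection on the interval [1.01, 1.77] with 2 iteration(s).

f(x) = x² - 2
Initial interval: [1.01, 1.77]

Iteration 1:
  c_1 = (1.010000 + 1.770000)/2 = 1.390000
  f(c_1) = f(1.390000) = -0.067900
  f(a) × f(c) ≥ 0, new interval: [1.390000, 1.770000]
Iteration 2:
  c_2 = (1.390000 + 1.770000)/2 = 1.580000
  f(c_2) = f(1.580000) = 0.496400
  f(a) × f(c) < 0, new interval: [1.390000, 1.580000]

After 2 iteration(s), the approximation is c_2 = 1.580000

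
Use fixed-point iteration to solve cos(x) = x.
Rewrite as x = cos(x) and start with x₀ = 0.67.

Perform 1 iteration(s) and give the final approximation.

Equation: cos(x) = x
Fixed-point form: x = cos(x)
x₀ = 0.67

x_1 = g(0.670000) = 0.783822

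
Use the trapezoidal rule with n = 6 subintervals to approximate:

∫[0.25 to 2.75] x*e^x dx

f(x) = x*e^x
a = 0.25, b = 2.75, n = 6
h = (b - a)/n = 0.416667

Trapezoidal rule: (h/2)[f(x₀) + 2f(x₁) + 2f(x₂) + ... + f(xₙ)]

x_0 = 0.2500, f(x_0) = 0.321006, coefficient = 1
x_1 = 0.6667, f(x_1) = 1.298489, coefficient = 2
x_2 = 1.0833, f(x_2) = 3.200721, coefficient = 2
x_3 = 1.5000, f(x_3) = 6.722534, coefficient = 2
x_4 = 1.9167, f(x_4) = 13.029998, coefficient = 2
x_5 = 2.3333, f(x_5) = 24.061937, coefficient = 2
x_6 = 2.7500, f(x_6) = 43.017238, coefficient = 1

I ≈ (0.416667/2) × 139.965600 = 29.159500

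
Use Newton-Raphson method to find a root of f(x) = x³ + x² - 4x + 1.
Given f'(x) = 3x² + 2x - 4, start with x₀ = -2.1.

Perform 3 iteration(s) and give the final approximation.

f(x) = x³ + x² - 4x + 1
f'(x) = 3x² + 2x - 4
x₀ = -2.1

Newton-Raphson formula: x_{n+1} = x_n - f(x_n)/f'(x_n)

Iteration 1:
  f(-2.100000) = 4.549000
  f'(-2.100000) = 5.030000
  x_1 = -2.100000 - 4.549000/5.030000 = -3.004374
Iteration 2:
  f(-3.004374) = -5.074507
  f'(-3.004374) = 17.070038
  x_2 = -3.004374 - (-5.074507)/17.070038 = -2.707098
Iteration 3:
  f(-2.707098) = -0.681871
  f'(-2.707098) = 12.570944
  x_3 = -2.707098 - (-0.681871)/12.570944 = -2.652856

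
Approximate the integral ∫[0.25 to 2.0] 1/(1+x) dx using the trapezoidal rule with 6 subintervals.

f(x) = 1/(1+x)
a = 0.25, b = 2.0, n = 6
h = (b - a)/n = 0.291667

Trapezoidal rule: (h/2)[f(x₀) + 2f(x₁) + 2f(x₂) + ... + f(xₙ)]

x_0 = 0.2500, f(x_0) = 0.800000, coefficient = 1
x_1 = 0.5417, f(x_1) = 0.648649, coefficient = 2
x_2 = 0.8333, f(x_2) = 0.545455, coefficient = 2
x_3 = 1.1250, f(x_3) = 0.470588, coefficient = 2
x_4 = 1.4167, f(x_4) = 0.413793, coefficient = 2
x_5 = 1.7083, f(x_5) = 0.369231, coefficient = 2
x_6 = 2.0000, f(x_6) = 0.333333, coefficient = 1

I ≈ (0.291667/2) × 6.028764 = 0.879195
Exact value: 0.875469
Error: 0.003726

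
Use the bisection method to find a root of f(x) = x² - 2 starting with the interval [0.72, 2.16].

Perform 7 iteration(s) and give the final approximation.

f(x) = x² - 2
Initial interval: [0.72, 2.16]

Iteration 1:
  c_1 = (0.720000 + 2.160000)/2 = 1.440000
  f(c_1) = f(1.440000) = 0.073600
  f(a) × f(c) < 0, new interval: [0.720000, 1.440000]
Iteration 2:
  c_2 = (0.720000 + 1.440000)/2 = 1.080000
  f(c_2) = f(1.080000) = -0.833600
  f(a) × f(c) ≥ 0, new interval: [1.080000, 1.440000]
Iteration 3:
  c_3 = (1.080000 + 1.440000)/2 = 1.260000
  f(c_3) = f(1.260000) = -0.412400
  f(a) × f(c) ≥ 0, new interval: [1.260000, 1.440000]
Iteration 4:
  c_4 = (1.260000 + 1.440000)/2 = 1.350000
  f(c_4) = f(1.350000) = -0.177500
  f(a) × f(c) ≥ 0, new interval: [1.350000, 1.440000]
Iteration 5:
  c_5 = (1.350000 + 1.440000)/2 = 1.395000
  f(c_5) = f(1.395000) = -0.053975
  f(a) × f(c) ≥ 0, new interval: [1.395000, 1.440000]
Iteration 6:
  c_6 = (1.395000 + 1.440000)/2 = 1.417500
  f(c_6) = f(1.417500) = 0.009306
  f(a) × f(c) < 0, new interval: [1.395000, 1.417500]
Iteration 7:
  c_7 = (1.395000 + 1.417500)/2 = 1.406250
  f(c_7) = f(1.406250) = -0.022461
  f(a) × f(c) ≥ 0, new interval: [1.406250, 1.417500]

After 7 iteration(s), the approximation is c_7 = 1.406250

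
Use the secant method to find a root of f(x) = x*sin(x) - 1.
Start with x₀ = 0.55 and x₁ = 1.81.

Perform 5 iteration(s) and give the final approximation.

f(x) = x*sin(x) - 1
x₀ = 0.55, x₁ = 1.81

Secant formula: x_{n+1} = x_n - f(x_n)(x_n - x_{n-1})/(f(x_n) - f(x_{n-1}))

Iteration 1:
  f(0.550000) = -0.712522
  f(1.810000) = 0.758464
  x_2 = 1.810000 - 0.758464×(1.810000 - 0.550000)/(0.758464 - (-0.712522))
       = 1.160324
Iteration 2:
  f(1.810000) = 0.758464
  f(1.160324) = 0.063939
  x_3 = 1.160324 - 0.063939×(1.160324 - 1.810000)/(0.063939 - 0.758464)
       = 1.100514
Iteration 3:
  f(1.160324) = 0.063939
  f(1.100514) = -0.018957
  x_4 = 1.100514 - (-0.018957)×(1.100514 - 1.160324)/(-0.018957 - 0.063939)
       = 1.114192
Iteration 4:
  f(1.100514) = -0.018957
  f(1.114192) = 0.000048
  x_5 = 1.114192 - 0.000048×(1.114192 - 1.100514)/(0.000048 - (-0.018957))
       = 1.114157
Iteration 5:
  f(1.114192) = 0.000048
  f(1.114157) = 0.000000
  x_6 = 1.114157 - 0.000000×(1.114157 - 1.114192)/(0.000000 - 0.000048)
       = 1.114157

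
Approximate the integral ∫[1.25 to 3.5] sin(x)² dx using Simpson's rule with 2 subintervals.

f(x) = sin(x)²
a = 1.25, b = 3.5, n = 2
h = (b - a)/n = 1.125000

Simpson's rule: (h/3)[f(x₀) + 4f(x₁) + 2f(x₂) + ... + f(xₙ)]

x_0 = 1.2500, f(x_0) = 0.900572, coefficient = 1
x_1 = 2.3750, f(x_1) = 0.481199, coefficient = 4
x_2 = 3.5000, f(x_2) = 0.123049, coefficient = 1

I ≈ (1.125000/3) × 2.948416 = 1.105656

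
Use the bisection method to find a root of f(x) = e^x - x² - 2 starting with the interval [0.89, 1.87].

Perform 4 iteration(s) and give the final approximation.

f(x) = e^x - x² - 2
Initial interval: [0.89, 1.87]

Iteration 1:
  c_1 = (0.890000 + 1.870000)/2 = 1.380000
  f(c_1) = f(1.380000) = 0.070502
  f(a) × f(c) < 0, new interval: [0.890000, 1.380000]
Iteration 2:
  c_2 = (0.890000 + 1.380000)/2 = 1.135000
  f(c_2) = f(1.135000) = -0.177051
  f(a) × f(c) ≥ 0, new interval: [1.135000, 1.380000]
Iteration 3:
  c_3 = (1.135000 + 1.380000)/2 = 1.257500
  f(c_3) = f(1.257500) = -0.064687
  f(a) × f(c) ≥ 0, new interval: [1.257500, 1.380000]
Iteration 4:
  c_4 = (1.257500 + 1.380000)/2 = 1.318750
  f(c_4) = f(1.318750) = -0.000357
  f(a) × f(c) ≥ 0, new interval: [1.318750, 1.380000]

After 4 iteration(s), the approximation is c_4 = 1.318750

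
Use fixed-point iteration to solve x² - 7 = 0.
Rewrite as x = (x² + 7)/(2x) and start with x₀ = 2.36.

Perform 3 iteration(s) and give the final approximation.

Equation: x² - 7 = 0
Fixed-point form: x = (x² + 7)/(2x)
x₀ = 2.36

x_1 = g(2.360000) = 2.663051
x_2 = g(2.663051) = 2.645808
x_3 = g(2.645808) = 2.645751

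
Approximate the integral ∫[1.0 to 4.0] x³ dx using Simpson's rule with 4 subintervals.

f(x) = x³
a = 1.0, b = 4.0, n = 4
h = (b - a)/n = 0.750000

Simpson's rule: (h/3)[f(x₀) + 4f(x₁) + 2f(x₂) + ... + f(xₙ)]

x_0 = 1.0000, f(x_0) = 1.000000, coefficient = 1
x_1 = 1.7500, f(x_1) = 5.359375, coefficient = 4
x_2 = 2.5000, f(x_2) = 15.625000, coefficient = 2
x_3 = 3.2500, f(x_3) = 34.328125, coefficient = 4
x_4 = 4.0000, f(x_4) = 64.000000, coefficient = 1

I ≈ (0.750000/3) × 255.000000 = 63.750000
Exact value: 63.750000
Error: 0.000000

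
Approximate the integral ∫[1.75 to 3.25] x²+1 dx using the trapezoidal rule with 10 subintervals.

f(x) = x²+1
a = 1.75, b = 3.25, n = 10
h = (b - a)/n = 0.150000

Trapezoidal rule: (h/2)[f(x₀) + 2f(x₁) + 2f(x₂) + ... + f(xₙ)]

x_0 = 1.7500, f(x_0) = 4.062500, coefficient = 1
x_1 = 1.9000, f(x_1) = 4.610000, coefficient = 2
x_2 = 2.0500, f(x_2) = 5.202500, coefficient = 2
x_3 = 2.2000, f(x_3) = 5.840000, coefficient = 2
x_4 = 2.3500, f(x_4) = 6.522500, coefficient = 2
x_5 = 2.5000, f(x_5) = 7.250000, coefficient = 2
x_6 = 2.6500, f(x_6) = 8.022500, coefficient = 2
x_7 = 2.8000, f(x_7) = 8.840000, coefficient = 2
x_8 = 2.9500, f(x_8) = 9.702500, coefficient = 2
x_9 = 3.1000, f(x_9) = 10.610000, coefficient = 2
x_10 = 3.2500, f(x_10) = 11.562500, coefficient = 1

I ≈ (0.150000/2) × 148.825000 = 11.161875
Exact value: 11.156250
Error: 0.005625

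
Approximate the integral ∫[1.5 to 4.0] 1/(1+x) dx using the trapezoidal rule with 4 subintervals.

f(x) = 1/(1+x)
a = 1.5, b = 4.0, n = 4
h = (b - a)/n = 0.625000

Trapezoidal rule: (h/2)[f(x₀) + 2f(x₁) + 2f(x₂) + ... + f(xₙ)]

x_0 = 1.5000, f(x_0) = 0.400000, coefficient = 1
x_1 = 2.1250, f(x_1) = 0.320000, coefficient = 2
x_2 = 2.7500, f(x_2) = 0.266667, coefficient = 2
x_3 = 3.3750, f(x_3) = 0.228571, coefficient = 2
x_4 = 4.0000, f(x_4) = 0.200000, coefficient = 1

I ≈ (0.625000/2) × 2.230476 = 0.697024
Exact value: 0.693147
Error: 0.003877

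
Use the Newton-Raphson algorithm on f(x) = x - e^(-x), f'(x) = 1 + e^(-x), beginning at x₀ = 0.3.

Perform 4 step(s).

f(x) = x - e^(-x)
f'(x) = 1 + e^(-x)
x₀ = 0.3

Newton-Raphson formula: x_{n+1} = x_n - f(x_n)/f'(x_n)

Iteration 1:
  f(0.300000) = -0.440818
  f'(0.300000) = 1.740818
  x_1 = 0.300000 - (-0.440818)/1.740818 = 0.553225
Iteration 2:
  f(0.553225) = -0.021868
  f'(0.553225) = 1.575092
  x_2 = 0.553225 - (-0.021868)/1.575092 = 0.567108
Iteration 3:
  f(0.567108) = -0.000055
  f'(0.567108) = 1.567163
  x_3 = 0.567108 - (-0.000055)/1.567163 = 0.567143
Iteration 4:
  f(0.567143) = 0.000000
  f'(0.567143) = 1.567143
  x_4 = 0.567143 - 0.000000/1.567143 = 0.567143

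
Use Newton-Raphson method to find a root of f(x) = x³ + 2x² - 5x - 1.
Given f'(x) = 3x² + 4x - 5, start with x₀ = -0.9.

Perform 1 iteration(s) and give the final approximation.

f(x) = x³ + 2x² - 5x - 1
f'(x) = 3x² + 4x - 5
x₀ = -0.9

Newton-Raphson formula: x_{n+1} = x_n - f(x_n)/f'(x_n)

Iteration 1:
  f(-0.900000) = 4.391000
  f'(-0.900000) = -6.170000
  x_1 = -0.900000 - 4.391000/(-6.170000) = -0.188331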